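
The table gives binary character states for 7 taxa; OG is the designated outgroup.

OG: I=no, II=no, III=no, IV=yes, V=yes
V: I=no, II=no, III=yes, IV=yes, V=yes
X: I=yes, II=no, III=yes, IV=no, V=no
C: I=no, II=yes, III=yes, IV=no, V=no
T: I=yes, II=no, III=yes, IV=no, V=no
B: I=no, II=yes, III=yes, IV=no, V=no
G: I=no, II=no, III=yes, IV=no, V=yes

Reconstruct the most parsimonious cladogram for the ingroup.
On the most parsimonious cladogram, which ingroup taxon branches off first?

V

Character polarity is set by the outgroup: the derived state is whichever differs from the outgroup's state, so for IV, V the derived state is 'no', and for the remaining characters it is 'yes'.
I (derived state 'yes') is shared by T and X — a synapomorphy uniting that clade.
II (derived state 'yes') is shared by B and C — a synapomorphy uniting that clade.
III (derived state 'yes') is shared by all ingroup taxa — unites the whole ingroup.
IV (derived state 'no') is shared by B, C, G, T, and X — a synapomorphy uniting that clade.
V (derived state 'no') is shared by B, C, T, and X — a synapomorphy uniting that clade.
Most parsimonious ingroup topology: (V,(((X,T),(C,B)),G)).
V is sister to the clade containing all other ingroup taxa, so it is the earliest-diverging (most basal) ingroup lineage.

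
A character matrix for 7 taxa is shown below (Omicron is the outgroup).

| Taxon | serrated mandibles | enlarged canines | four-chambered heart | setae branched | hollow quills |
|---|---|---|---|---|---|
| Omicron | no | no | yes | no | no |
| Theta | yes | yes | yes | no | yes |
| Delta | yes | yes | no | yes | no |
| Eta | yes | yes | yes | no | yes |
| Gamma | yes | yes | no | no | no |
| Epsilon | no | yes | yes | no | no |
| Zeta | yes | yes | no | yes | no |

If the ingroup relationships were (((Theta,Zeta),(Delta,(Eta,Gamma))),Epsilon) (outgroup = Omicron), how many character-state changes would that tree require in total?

Map each character onto (((Theta,Zeta),(Delta,(Eta,Gamma))),Epsilon) (rooted by Omicron) and count the minimum state changes it requires (Fitch parsimony):
serrated mandibles: 1; enlarged canines: 1; four-chambered heart: 3; setae branched: 2; hollow quills: 2.
Total tree length = 9.

9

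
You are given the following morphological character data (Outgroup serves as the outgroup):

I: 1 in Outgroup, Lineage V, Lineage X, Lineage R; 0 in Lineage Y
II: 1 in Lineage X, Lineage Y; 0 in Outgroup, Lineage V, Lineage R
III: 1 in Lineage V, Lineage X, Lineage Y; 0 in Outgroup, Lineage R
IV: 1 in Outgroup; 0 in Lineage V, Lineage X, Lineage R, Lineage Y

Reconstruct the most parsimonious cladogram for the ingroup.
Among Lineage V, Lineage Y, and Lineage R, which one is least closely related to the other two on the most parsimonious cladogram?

Lineage R

Character polarity is set by the outgroup: the derived state is whichever differs from the outgroup's state, so for I, IV the derived state is '0', and for the remaining characters it is '1'.
I (derived state '0') is unique to Lineage Y (autapomorphy; uninformative for grouping).
II (derived state '1') is shared by Lineage X and Lineage Y — a synapomorphy uniting that clade.
Only Lineage V, Lineage X, and Lineage Y show the derived state '1' for III, supporting them as a clade.
IV (derived state '0') is shared by all ingroup taxa — unites the whole ingroup.
Most parsimonious ingroup topology: ((Lineage V,(Lineage X,Lineage Y)),Lineage R).
Lineage Y and Lineage V share a more recent common ancestor with each other than either does with Lineage R, so Lineage R is the least closely related of the three.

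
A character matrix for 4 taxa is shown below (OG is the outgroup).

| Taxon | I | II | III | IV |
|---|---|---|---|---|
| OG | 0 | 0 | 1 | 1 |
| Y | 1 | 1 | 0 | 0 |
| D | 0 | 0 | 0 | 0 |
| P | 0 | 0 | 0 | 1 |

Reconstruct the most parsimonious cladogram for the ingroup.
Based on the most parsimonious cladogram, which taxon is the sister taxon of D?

Y

Character polarity is set by the outgroup: the derived state is whichever differs from the outgroup's state, so for III, IV the derived state is '0', and for the remaining characters it is '1'.
I: derived state '1' in Y only — an autapomorphy, so it tells us nothing about relationships among taxa.
II (derived state '1') is unique to Y (autapomorphy; uninformative for grouping).
III (derived state '0') is shared by all ingroup taxa — unites the whole ingroup.
IV (derived state '0') is shared by D and Y — a synapomorphy uniting that clade.
Most parsimonious ingroup topology: ((Y,D),P).
D and Y form a cherry on this tree, so they are sister taxa.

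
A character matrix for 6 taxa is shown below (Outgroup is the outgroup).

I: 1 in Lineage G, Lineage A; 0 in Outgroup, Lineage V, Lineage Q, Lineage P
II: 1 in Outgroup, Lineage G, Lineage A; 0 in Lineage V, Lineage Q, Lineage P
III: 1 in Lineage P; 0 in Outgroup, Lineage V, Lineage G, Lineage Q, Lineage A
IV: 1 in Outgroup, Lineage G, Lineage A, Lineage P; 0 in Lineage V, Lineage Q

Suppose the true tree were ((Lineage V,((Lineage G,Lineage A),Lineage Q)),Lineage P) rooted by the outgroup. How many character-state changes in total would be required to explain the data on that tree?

6

Map each character onto ((Lineage V,((Lineage G,Lineage A),Lineage Q)),Lineage P) (rooted by Outgroup) and count the minimum state changes it requires (Fitch parsimony):
I: 1; II: 2; III: 1; IV: 2.
Total tree length = 6.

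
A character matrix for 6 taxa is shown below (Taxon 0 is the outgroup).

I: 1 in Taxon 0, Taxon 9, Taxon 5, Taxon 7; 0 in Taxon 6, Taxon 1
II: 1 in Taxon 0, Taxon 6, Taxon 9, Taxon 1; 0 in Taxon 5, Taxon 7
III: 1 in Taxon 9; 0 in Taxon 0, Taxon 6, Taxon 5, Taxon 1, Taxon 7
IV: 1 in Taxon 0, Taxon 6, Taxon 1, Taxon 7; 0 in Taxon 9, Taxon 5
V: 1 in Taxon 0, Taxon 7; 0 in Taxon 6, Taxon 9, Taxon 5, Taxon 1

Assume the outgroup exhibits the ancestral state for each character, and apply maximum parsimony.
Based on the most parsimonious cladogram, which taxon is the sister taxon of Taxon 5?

Character polarity is set by the outgroup: the derived state is whichever differs from the outgroup's state, so for I, II, IV, V the derived state is '0', and for the remaining characters it is '1'.
I (derived state '0') is shared by Taxon 1 and Taxon 6 — a synapomorphy uniting that clade.
II groups Taxon 5 and Taxon 7, which is incompatible with the clades supported by the remaining characters; treating it as convergent (homoplasy) costs fewer steps than any alternative tree.
III (derived state '1') is unique to Taxon 9 (autapomorphy; uninformative for grouping).
Only Taxon 5 and Taxon 9 show the derived state '0' for IV, supporting them as a clade.
V: derived state '0' in Taxon 1, Taxon 5, Taxon 6, and Taxon 9 only — synapomorphy for {Taxon 1, Taxon 5, Taxon 6, Taxon 9}.
Most parsimonious ingroup topology: (((Taxon 6,Taxon 1),(Taxon 9,Taxon 5)),Taxon 7).
Taxon 5 and Taxon 9 form a cherry on this tree, so they are sister taxa.

Taxon 9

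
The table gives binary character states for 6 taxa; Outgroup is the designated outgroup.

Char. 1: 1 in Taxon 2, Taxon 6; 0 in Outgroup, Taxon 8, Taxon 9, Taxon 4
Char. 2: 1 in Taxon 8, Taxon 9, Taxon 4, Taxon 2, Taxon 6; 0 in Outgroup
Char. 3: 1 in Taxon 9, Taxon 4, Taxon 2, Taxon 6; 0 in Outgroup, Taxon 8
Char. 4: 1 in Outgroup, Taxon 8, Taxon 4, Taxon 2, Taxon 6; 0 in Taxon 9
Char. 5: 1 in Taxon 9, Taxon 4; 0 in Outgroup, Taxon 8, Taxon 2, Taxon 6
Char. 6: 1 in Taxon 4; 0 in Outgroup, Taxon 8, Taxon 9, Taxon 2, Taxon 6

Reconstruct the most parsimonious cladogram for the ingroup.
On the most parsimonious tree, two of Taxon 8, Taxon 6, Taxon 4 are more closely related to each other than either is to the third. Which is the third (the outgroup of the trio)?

Taxon 8

Character polarity is set by the outgroup: the derived state is whichever differs from the outgroup's state, so for Char. 4 the derived state is '0', and for the remaining characters it is '1'.
Only Taxon 2 and Taxon 6 show the derived state '1' for Char. 1, supporting them as a clade.
Char. 2 (derived state '1') is shared by all ingroup taxa — unites the whole ingroup.
Char. 3 (derived state '1') is shared by Taxon 2, Taxon 4, Taxon 6, and Taxon 9 — a synapomorphy uniting that clade.
Char. 4: derived state '0' in Taxon 9 only — an autapomorphy, so it tells us nothing about relationships among taxa.
Char. 5 (derived state '1') is shared by Taxon 4 and Taxon 9 — a synapomorphy uniting that clade.
Char. 6 (derived state '1') is unique to Taxon 4 (autapomorphy; uninformative for grouping).
Most parsimonious ingroup topology: (Taxon 8,((Taxon 9,Taxon 4),(Taxon 2,Taxon 6))).
Taxon 4 and Taxon 6 share a more recent common ancestor with each other than either does with Taxon 8, so Taxon 8 is the least closely related of the three.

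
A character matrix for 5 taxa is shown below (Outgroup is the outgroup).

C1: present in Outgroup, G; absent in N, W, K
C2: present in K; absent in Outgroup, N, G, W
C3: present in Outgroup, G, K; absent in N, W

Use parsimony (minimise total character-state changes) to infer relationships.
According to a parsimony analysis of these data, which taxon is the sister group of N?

Character polarity is set by the outgroup: the derived state is whichever differs from the outgroup's state, so for C1, C3 the derived state is 'absent', and for the remaining characters it is 'present'.
C1: derived state 'absent' in K, N, and W only — synapomorphy for {K, N, W}.
C2: derived state 'present' in K only — an autapomorphy, so it tells us nothing about relationships among taxa.
Only N and W show the derived state 'absent' for C3, supporting them as a clade.
Most parsimonious ingroup topology: (((N,W),K),G).
N and W form a cherry on this tree, so they are sister taxa.

W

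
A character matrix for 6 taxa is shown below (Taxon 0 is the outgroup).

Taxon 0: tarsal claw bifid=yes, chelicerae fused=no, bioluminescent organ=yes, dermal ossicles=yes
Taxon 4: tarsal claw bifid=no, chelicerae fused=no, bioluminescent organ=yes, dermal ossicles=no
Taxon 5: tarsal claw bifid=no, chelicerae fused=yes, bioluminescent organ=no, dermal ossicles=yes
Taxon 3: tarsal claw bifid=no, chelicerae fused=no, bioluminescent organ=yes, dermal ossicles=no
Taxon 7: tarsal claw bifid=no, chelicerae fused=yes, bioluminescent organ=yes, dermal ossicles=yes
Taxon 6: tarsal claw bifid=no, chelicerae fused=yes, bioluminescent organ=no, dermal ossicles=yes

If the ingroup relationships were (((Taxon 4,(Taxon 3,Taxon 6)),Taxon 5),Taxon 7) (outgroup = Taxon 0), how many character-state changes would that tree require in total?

8

Map each character onto (((Taxon 4,(Taxon 3,Taxon 6)),Taxon 5),Taxon 7) (rooted by Taxon 0) and count the minimum state changes it requires (Fitch parsimony):
tarsal claw bifid: 1; chelicerae fused: 3; bioluminescent organ: 2; dermal ossicles: 2.
Total tree length = 8.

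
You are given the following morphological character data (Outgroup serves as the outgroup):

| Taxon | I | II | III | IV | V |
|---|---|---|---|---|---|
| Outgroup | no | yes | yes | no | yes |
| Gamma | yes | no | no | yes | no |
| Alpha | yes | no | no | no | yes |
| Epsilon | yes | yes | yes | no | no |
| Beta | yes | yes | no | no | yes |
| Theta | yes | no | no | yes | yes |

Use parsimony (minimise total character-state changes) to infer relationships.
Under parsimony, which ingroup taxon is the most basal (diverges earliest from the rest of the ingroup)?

Character polarity is set by the outgroup: the derived state is whichever differs from the outgroup's state, so for II, III, V the derived state is 'no', and for the remaining characters it is 'yes'.
All ingroup taxa share the derived state 'yes' for I; it defines the ingroup but does not resolve relationships within it.
II (derived state 'no') is shared by Alpha, Gamma, and Theta — a synapomorphy uniting that clade.
III: derived state 'no' in Alpha, Beta, Gamma, and Theta only — synapomorphy for {Alpha, Beta, Gamma, Theta}.
Only Gamma and Theta show the derived state 'yes' for IV, supporting them as a clade.
V groups Epsilon and Gamma, which is incompatible with the clades supported by the remaining characters; treating it as convergent (homoplasy) costs fewer steps than any alternative tree.
Most parsimonious ingroup topology: ((((Gamma,Theta),Alpha),Beta),Epsilon).
Epsilon is sister to the clade containing all other ingroup taxa, so it is the earliest-diverging (most basal) ingroup lineage.

Epsilon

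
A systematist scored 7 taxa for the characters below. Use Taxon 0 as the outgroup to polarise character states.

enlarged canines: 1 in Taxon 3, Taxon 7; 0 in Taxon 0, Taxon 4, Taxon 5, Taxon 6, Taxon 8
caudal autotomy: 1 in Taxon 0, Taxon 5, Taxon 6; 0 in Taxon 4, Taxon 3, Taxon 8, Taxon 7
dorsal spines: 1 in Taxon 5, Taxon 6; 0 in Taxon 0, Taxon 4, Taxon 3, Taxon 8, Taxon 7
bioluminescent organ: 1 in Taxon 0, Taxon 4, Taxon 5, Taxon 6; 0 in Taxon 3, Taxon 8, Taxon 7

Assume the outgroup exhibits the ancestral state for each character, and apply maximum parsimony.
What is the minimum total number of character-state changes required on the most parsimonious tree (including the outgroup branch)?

Character polarity is set by the outgroup: the derived state is whichever differs from the outgroup's state, so for caudal autotomy, bioluminescent organ the derived state is '0', and for the remaining characters it is '1'.
Only Taxon 3 and Taxon 7 show the derived state '1' for enlarged canines, supporting them as a clade.
caudal autotomy: derived state '0' in Taxon 3, Taxon 4, Taxon 7, and Taxon 8 only — synapomorphy for {Taxon 3, Taxon 4, Taxon 7, Taxon 8}.
dorsal spines: derived state '1' in Taxon 5 and Taxon 6 only — synapomorphy for {Taxon 5, Taxon 6}.
bioluminescent organ: derived state '0' in Taxon 3, Taxon 7, and Taxon 8 only — synapomorphy for {Taxon 3, Taxon 7, Taxon 8}.
Most parsimonious ingroup topology: ((Taxon 4,((Taxon 3,Taxon 7),Taxon 8)),(Taxon 5,Taxon 6)).
Changes per character on this tree: enlarged canines: 1; caudal autotomy: 1; dorsal spines: 1; bioluminescent organ: 1.
Total = 4.

4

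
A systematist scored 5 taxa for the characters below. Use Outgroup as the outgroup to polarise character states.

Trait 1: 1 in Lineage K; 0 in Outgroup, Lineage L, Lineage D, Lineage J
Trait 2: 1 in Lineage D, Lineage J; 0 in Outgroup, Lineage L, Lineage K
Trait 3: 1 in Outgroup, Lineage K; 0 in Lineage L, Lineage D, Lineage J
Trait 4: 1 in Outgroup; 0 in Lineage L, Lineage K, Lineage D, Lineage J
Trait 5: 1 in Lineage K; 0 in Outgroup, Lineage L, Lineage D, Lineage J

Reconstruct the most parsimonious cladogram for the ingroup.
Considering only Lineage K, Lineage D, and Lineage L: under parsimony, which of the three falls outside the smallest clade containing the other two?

Character polarity is set by the outgroup: the derived state is whichever differs from the outgroup's state, so for Trait 3, Trait 4 the derived state is '0', and for the remaining characters it is '1'.
Trait 1 (derived state '1') is unique to Lineage K (autapomorphy; uninformative for grouping).
Trait 2 (derived state '1') is shared by Lineage D and Lineage J — a synapomorphy uniting that clade.
Trait 3 (derived state '0') is shared by Lineage D, Lineage J, and Lineage L — a synapomorphy uniting that clade.
All ingroup taxa share the derived state '0' for Trait 4; it defines the ingroup but does not resolve relationships within it.
Trait 5 (derived state '1') is unique to Lineage K (autapomorphy; uninformative for grouping).
Most parsimonious ingroup topology: ((Lineage L,(Lineage D,Lineage J)),Lineage K).
Lineage L and Lineage D share a more recent common ancestor with each other than either does with Lineage K, so Lineage K is the least closely related of the three.

Lineage K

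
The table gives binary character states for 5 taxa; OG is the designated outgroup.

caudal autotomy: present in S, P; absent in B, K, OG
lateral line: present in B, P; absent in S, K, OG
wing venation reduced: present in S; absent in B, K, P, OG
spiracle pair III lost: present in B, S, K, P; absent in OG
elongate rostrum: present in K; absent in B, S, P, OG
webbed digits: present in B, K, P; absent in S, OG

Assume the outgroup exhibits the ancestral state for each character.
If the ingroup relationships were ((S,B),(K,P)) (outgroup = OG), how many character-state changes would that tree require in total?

Map each character onto ((S,B),(K,P)) (rooted by OG) and count the minimum state changes it requires (Fitch parsimony):
caudal autotomy: 2; lateral line: 2; wing venation reduced: 1; spiracle pair III lost: 1; elongate rostrum: 1; webbed digits: 2.
Total tree length = 9.

9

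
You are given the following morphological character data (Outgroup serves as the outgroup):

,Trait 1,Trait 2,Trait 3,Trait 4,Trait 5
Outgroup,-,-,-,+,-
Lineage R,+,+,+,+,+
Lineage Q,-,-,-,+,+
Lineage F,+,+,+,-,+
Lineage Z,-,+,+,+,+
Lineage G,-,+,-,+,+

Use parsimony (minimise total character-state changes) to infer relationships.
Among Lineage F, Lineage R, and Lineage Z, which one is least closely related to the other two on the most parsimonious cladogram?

Character polarity is set by the outgroup: the derived state is whichever differs from the outgroup's state, so for Trait 4 the derived state is '-', and for the remaining characters it is '+'.
Trait 1: derived state '+' in Lineage F and Lineage R only — synapomorphy for {Lineage F, Lineage R}.
Trait 2 (derived state '+') is shared by Lineage F, Lineage G, Lineage R, and Lineage Z — a synapomorphy uniting that clade.
Trait 3: derived state '+' in Lineage F, Lineage R, and Lineage Z only — synapomorphy for {Lineage F, Lineage R, Lineage Z}.
Trait 4 (derived state '-') is unique to Lineage F (autapomorphy; uninformative for grouping).
Trait 5 (derived state '+') is shared by all ingroup taxa — unites the whole ingroup.
Most parsimonious ingroup topology: ((((Lineage R,Lineage F),Lineage Z),Lineage G),Lineage Q).
Lineage F and Lineage R share a more recent common ancestor with each other than either does with Lineage Z, so Lineage Z is the least closely related of the three.

Lineage Z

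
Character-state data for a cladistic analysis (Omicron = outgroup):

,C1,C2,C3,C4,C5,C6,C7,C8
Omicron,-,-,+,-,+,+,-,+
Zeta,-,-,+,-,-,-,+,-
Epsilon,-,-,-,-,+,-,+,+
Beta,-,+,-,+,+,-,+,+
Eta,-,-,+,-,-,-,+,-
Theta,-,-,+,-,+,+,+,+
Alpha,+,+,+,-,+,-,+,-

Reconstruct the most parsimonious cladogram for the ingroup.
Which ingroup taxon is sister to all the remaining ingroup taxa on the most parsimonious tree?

Character polarity is set by the outgroup: the derived state is whichever differs from the outgroup's state, so for C3, C5, C6, C8 the derived state is '-', and for the remaining characters it is '+'.
C1: derived state '+' in Alpha only — an autapomorphy, so it tells us nothing about relationships among taxa.
C2 (state '+') occurs in Alpha and Beta but conflicts with the nesting implied by the other characters — most parsimoniously interpreted as homoplasy.
Only Beta and Epsilon show the derived state '-' for C3, supporting them as a clade.
C4 (derived state '+') is unique to Beta (autapomorphy; uninformative for grouping).
Only Eta and Zeta show the derived state '-' for C5, supporting them as a clade.
C6: derived state '-' in Alpha, Beta, Epsilon, Eta, and Zeta only — synapomorphy for {Alpha, Beta, Epsilon, Eta, Zeta}.
C7 (derived state '+') is shared by all ingroup taxa — unites the whole ingroup.
Only Alpha, Eta, and Zeta show the derived state '-' for C8, supporting them as a clade.
Most parsimonious ingroup topology: ((((Zeta,Eta),Alpha),(Epsilon,Beta)),Theta).
Theta is sister to the clade containing all other ingroup taxa, so it is the earliest-diverging (most basal) ingroup lineage.

Theta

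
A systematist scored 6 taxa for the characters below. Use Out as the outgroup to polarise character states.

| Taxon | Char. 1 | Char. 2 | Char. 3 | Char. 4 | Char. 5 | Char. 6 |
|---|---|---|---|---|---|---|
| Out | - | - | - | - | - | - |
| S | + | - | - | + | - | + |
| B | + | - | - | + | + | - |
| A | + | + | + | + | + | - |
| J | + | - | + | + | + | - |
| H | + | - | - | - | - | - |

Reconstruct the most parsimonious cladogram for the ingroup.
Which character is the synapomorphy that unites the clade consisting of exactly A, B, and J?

The outgroup has state '-' for every character, so '+' is the derived state throughout.
All ingroup taxa share the derived state '+' for Char. 1; it defines the ingroup but does not resolve relationships within it.
Char. 2: derived state '+' in A only — an autapomorphy, so it tells us nothing about relationships among taxa.
Char. 3 (derived state '+') is shared by A and J — a synapomorphy uniting that clade.
Char. 4: derived state '+' in A, B, J, and S only — synapomorphy for {A, B, J, S}.
Char. 5 (derived state '+') is shared by A, B, and J — a synapomorphy uniting that clade.
Char. 6: derived state '+' in S only — an autapomorphy, so it tells us nothing about relationships among taxa.
Most parsimonious ingroup topology: ((S,(B,(A,J))),H).
The clade {A, B, J} is supported by Char. 5: its derived state '+' occurs in exactly those taxa and in no other taxon (including the outgroup).

Char. 5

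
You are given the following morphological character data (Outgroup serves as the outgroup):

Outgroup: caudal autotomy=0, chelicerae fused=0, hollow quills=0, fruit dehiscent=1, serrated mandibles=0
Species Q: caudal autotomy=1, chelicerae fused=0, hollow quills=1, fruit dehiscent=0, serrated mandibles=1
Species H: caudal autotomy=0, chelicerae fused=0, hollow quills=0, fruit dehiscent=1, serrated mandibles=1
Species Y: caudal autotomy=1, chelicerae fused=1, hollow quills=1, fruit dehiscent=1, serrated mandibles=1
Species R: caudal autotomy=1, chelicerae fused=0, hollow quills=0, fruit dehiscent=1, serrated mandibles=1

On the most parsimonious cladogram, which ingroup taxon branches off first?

Species H

Character polarity is set by the outgroup: the derived state is whichever differs from the outgroup's state, so for fruit dehiscent the derived state is '0', and for the remaining characters it is '1'.
caudal autotomy: derived state '1' in Species Q, Species R, and Species Y only — synapomorphy for {Species Q, Species R, Species Y}.
chelicerae fused: derived state '1' in Species Y only — an autapomorphy, so it tells us nothing about relationships among taxa.
Only Species Q and Species Y show the derived state '1' for hollow quills, supporting them as a clade.
fruit dehiscent (derived state '0') is unique to Species Q (autapomorphy; uninformative for grouping).
All ingroup taxa share the derived state '1' for serrated mandibles; it defines the ingroup but does not resolve relationships within it.
Most parsimonious ingroup topology: (((Species Q,Species Y),Species R),Species H).
Species H is sister to the clade containing all other ingroup taxa, so it is the earliest-diverging (most basal) ingroup lineage.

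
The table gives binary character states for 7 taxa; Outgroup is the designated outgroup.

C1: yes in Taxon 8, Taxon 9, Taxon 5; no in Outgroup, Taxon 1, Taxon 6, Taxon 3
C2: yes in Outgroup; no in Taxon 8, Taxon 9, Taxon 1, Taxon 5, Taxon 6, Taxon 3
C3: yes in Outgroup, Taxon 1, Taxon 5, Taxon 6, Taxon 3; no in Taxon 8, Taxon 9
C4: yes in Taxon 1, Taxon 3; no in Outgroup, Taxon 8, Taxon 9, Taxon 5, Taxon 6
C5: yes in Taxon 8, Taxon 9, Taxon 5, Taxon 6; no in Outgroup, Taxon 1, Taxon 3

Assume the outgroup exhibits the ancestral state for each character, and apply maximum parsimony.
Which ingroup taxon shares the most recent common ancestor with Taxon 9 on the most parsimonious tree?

Character polarity is set by the outgroup: the derived state is whichever differs from the outgroup's state, so for C2, C3 the derived state is 'no', and for the remaining characters it is 'yes'.
C1 (derived state 'yes') is shared by Taxon 5, Taxon 8, and Taxon 9 — a synapomorphy uniting that clade.
All ingroup taxa share the derived state 'no' for C2; it defines the ingroup but does not resolve relationships within it.
C3: derived state 'no' in Taxon 8 and Taxon 9 only — synapomorphy for {Taxon 8, Taxon 9}.
C4 (derived state 'yes') is shared by Taxon 1 and Taxon 3 — a synapomorphy uniting that clade.
Only Taxon 5, Taxon 6, Taxon 8, and Taxon 9 show the derived state 'yes' for C5, supporting them as a clade.
Most parsimonious ingroup topology: ((((Taxon 8,Taxon 9),Taxon 5),Taxon 6),(Taxon 1,Taxon 3)).
Taxon 9 and Taxon 8 form a cherry on this tree, so they are sister taxa.

Taxon 8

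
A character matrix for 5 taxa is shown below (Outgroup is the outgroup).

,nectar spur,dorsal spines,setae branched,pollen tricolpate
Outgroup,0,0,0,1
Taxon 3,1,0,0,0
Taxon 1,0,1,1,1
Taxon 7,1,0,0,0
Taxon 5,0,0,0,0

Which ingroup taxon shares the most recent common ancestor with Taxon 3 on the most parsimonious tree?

Character polarity is set by the outgroup: the derived state is whichever differs from the outgroup's state, so for pollen tricolpate the derived state is '0', and for the remaining characters it is '1'.
nectar spur (derived state '1') is shared by Taxon 3 and Taxon 7 — a synapomorphy uniting that clade.
dorsal spines (derived state '1') is unique to Taxon 1 (autapomorphy; uninformative for grouping).
setae branched: derived state '1' in Taxon 1 only — an autapomorphy, so it tells us nothing about relationships among taxa.
pollen tricolpate: derived state '0' in Taxon 3, Taxon 5, and Taxon 7 only — synapomorphy for {Taxon 3, Taxon 5, Taxon 7}.
Most parsimonious ingroup topology: (((Taxon 3,Taxon 7),Taxon 5),Taxon 1).
Taxon 3 and Taxon 7 form a cherry on this tree, so they are sister taxa.

Taxon 7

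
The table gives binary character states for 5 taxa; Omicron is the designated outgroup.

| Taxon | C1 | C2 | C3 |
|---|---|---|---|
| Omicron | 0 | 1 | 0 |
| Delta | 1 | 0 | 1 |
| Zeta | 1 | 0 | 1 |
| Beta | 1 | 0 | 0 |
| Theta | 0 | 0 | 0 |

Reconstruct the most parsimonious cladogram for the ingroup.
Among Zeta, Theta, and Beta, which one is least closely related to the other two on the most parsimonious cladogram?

Character polarity is set by the outgroup: the derived state is whichever differs from the outgroup's state, so for C2 the derived state is '0', and for the remaining characters it is '1'.
Only Beta, Delta, and Zeta show the derived state '1' for C1, supporting them as a clade.
C2 (derived state '0') is shared by all ingroup taxa — unites the whole ingroup.
C3 (derived state '1') is shared by Delta and Zeta — a synapomorphy uniting that clade.
Most parsimonious ingroup topology: (((Delta,Zeta),Beta),Theta).
Zeta and Beta share a more recent common ancestor with each other than either does with Theta, so Theta is the least closely related of the three.

Theta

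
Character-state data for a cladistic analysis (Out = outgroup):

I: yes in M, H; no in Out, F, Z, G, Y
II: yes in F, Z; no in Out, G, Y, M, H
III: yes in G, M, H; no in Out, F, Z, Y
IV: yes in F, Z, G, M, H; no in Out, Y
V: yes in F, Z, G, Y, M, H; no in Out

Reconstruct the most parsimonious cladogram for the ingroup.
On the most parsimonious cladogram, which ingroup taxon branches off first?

The outgroup has state 'no' for every character, so 'yes' is the derived state throughout.
I (derived state 'yes') is shared by H and M — a synapomorphy uniting that clade.
II: derived state 'yes' in F and Z only — synapomorphy for {F, Z}.
Only G, H, and M show the derived state 'yes' for III, supporting them as a clade.
IV (derived state 'yes') is shared by F, G, H, M, and Z — a synapomorphy uniting that clade.
V (derived state 'yes') is shared by all ingroup taxa — unites the whole ingroup.
Most parsimonious ingroup topology: (((F,Z),(G,(M,H))),Y).
Y is sister to the clade containing all other ingroup taxa, so it is the earliest-diverging (most basal) ingroup lineage.

Y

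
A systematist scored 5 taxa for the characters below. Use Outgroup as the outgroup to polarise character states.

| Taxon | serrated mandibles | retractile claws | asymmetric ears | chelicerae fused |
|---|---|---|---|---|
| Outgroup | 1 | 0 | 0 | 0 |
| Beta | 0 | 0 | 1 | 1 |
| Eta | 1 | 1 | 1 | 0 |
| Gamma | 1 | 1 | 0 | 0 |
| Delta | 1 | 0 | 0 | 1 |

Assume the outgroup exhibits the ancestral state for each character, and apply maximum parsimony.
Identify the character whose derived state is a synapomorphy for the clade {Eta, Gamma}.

retractile claws

Character polarity is set by the outgroup: the derived state is whichever differs from the outgroup's state, so for serrated mandibles the derived state is '0', and for the remaining characters it is '1'.
serrated mandibles (derived state '0') is unique to Beta (autapomorphy; uninformative for grouping).
Only Eta and Gamma show the derived state '1' for retractile claws, supporting them as a clade.
asymmetric ears (state '1') occurs in Beta and Eta but conflicts with the nesting implied by the other characters — most parsimoniously interpreted as homoplasy.
chelicerae fused: derived state '1' in Beta and Delta only — synapomorphy for {Beta, Delta}.
Most parsimonious ingroup topology: ((Beta,Delta),(Eta,Gamma)).
The clade {Eta, Gamma} is supported by retractile claws: its derived state '1' occurs in exactly those taxa and in no other taxon (including the outgroup).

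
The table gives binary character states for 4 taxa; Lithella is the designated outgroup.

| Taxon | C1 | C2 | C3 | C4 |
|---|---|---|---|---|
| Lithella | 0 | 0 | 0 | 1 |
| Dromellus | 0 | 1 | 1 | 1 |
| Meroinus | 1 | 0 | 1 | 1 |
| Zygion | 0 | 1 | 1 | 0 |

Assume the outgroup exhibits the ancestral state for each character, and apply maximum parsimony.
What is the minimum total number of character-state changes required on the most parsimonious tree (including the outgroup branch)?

4

Character polarity is set by the outgroup: the derived state is whichever differs from the outgroup's state, so for C4 the derived state is '0', and for the remaining characters it is '1'.
C1: derived state '1' in Meroinus only — an autapomorphy, so it tells us nothing about relationships among taxa.
Only Dromellus and Zygion show the derived state '1' for C2, supporting them as a clade.
All ingroup taxa share the derived state '1' for C3; it defines the ingroup but does not resolve relationships within it.
C4 (derived state '0') is unique to Zygion (autapomorphy; uninformative for grouping).
Most parsimonious ingroup topology: ((Dromellus,Zygion),Meroinus).
Changes per character on this tree: C1: 1; C2: 1; C3: 1; C4: 1.
Total = 4.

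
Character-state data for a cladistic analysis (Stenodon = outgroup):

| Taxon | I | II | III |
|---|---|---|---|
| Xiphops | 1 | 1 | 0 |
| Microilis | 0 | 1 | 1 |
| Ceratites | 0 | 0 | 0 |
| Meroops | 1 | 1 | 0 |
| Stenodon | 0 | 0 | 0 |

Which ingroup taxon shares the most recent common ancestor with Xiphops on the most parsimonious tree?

The outgroup has state '0' for every character, so '1' is the derived state throughout.
Only Meroops and Xiphops show the derived state '1' for I, supporting them as a clade.
Only Meroops, Microilis, and Xiphops show the derived state '1' for II, supporting them as a clade.
III (derived state '1') is unique to Microilis (autapomorphy; uninformative for grouping).
Most parsimonious ingroup topology: (Ceratites,(Microilis,(Xiphops,Meroops))).
Xiphops and Meroops form a cherry on this tree, so they are sister taxa.

Meroops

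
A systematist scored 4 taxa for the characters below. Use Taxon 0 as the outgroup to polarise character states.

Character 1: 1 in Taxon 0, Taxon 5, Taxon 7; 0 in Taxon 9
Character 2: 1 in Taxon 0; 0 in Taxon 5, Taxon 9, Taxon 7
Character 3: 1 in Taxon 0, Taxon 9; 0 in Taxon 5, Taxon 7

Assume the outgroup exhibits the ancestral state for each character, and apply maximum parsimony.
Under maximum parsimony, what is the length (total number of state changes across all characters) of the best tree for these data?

The outgroup has state '1' for every character, so '0' is the derived state throughout.
Character 1 (derived state '0') is unique to Taxon 9 (autapomorphy; uninformative for grouping).
All ingroup taxa share the derived state '0' for Character 2; it defines the ingroup but does not resolve relationships within it.
Only Taxon 5 and Taxon 7 show the derived state '0' for Character 3, supporting them as a clade.
Most parsimonious ingroup topology: ((Taxon 5,Taxon 7),Taxon 9).
Changes per character on this tree: Character 1: 1; Character 2: 1; Character 3: 1.
Total = 3.

3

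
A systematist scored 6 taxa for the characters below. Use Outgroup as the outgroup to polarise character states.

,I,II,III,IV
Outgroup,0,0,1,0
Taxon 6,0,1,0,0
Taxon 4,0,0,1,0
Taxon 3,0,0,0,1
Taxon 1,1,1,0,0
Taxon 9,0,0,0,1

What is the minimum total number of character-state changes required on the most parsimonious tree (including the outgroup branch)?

Character polarity is set by the outgroup: the derived state is whichever differs from the outgroup's state, so for III the derived state is '0', and for the remaining characters it is '1'.
I: derived state '1' in Taxon 1 only — an autapomorphy, so it tells us nothing about relationships among taxa.
II: derived state '1' in Taxon 1 and Taxon 6 only — synapomorphy for {Taxon 1, Taxon 6}.
Only Taxon 1, Taxon 3, Taxon 6, and Taxon 9 show the derived state '0' for III, supporting them as a clade.
Only Taxon 3 and Taxon 9 show the derived state '1' for IV, supporting them as a clade.
Most parsimonious ingroup topology: (((Taxon 6,Taxon 1),(Taxon 3,Taxon 9)),Taxon 4).
Changes per character on this tree: I: 1; II: 1; III: 1; IV: 1.
Total = 4.

4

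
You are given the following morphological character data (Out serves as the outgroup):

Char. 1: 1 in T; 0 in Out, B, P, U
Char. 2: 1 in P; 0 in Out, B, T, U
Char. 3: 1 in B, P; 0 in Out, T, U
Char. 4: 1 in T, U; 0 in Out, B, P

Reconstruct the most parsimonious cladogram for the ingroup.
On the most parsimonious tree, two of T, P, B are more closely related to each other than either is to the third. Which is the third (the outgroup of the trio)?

T

The outgroup has state '0' for every character, so '1' is the derived state throughout.
Char. 1: derived state '1' in T only — an autapomorphy, so it tells us nothing about relationships among taxa.
Char. 2 (derived state '1') is unique to P (autapomorphy; uninformative for grouping).
Only B and P show the derived state '1' for Char. 3, supporting them as a clade.
Only T and U show the derived state '1' for Char. 4, supporting them as a clade.
Most parsimonious ingroup topology: ((B,P),(T,U)).
P and B share a more recent common ancestor with each other than either does with T, so T is the least closely related of the three.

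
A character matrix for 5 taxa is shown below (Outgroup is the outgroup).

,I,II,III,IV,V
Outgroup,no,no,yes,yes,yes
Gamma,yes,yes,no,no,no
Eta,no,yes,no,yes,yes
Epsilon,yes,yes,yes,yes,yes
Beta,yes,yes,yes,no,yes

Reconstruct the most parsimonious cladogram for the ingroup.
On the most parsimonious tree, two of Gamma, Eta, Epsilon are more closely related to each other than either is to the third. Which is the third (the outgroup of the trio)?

Character polarity is set by the outgroup: the derived state is whichever differs from the outgroup's state, so for III, IV, V the derived state is 'no', and for the remaining characters it is 'yes'.
I: derived state 'yes' in Beta, Epsilon, and Gamma only — synapomorphy for {Beta, Epsilon, Gamma}.
II (derived state 'yes') is shared by all ingroup taxa — unites the whole ingroup.
III (state 'no') occurs in Eta and Gamma but conflicts with the nesting implied by the other characters — most parsimoniously interpreted as homoplasy.
IV (derived state 'no') is shared by Beta and Gamma — a synapomorphy uniting that clade.
V: derived state 'no' in Gamma only — an autapomorphy, so it tells us nothing about relationships among taxa.
Most parsimonious ingroup topology: (((Gamma,Beta),Epsilon),Eta).
Gamma and Epsilon share a more recent common ancestor with each other than either does with Eta, so Eta is the least closely related of the three.

Eta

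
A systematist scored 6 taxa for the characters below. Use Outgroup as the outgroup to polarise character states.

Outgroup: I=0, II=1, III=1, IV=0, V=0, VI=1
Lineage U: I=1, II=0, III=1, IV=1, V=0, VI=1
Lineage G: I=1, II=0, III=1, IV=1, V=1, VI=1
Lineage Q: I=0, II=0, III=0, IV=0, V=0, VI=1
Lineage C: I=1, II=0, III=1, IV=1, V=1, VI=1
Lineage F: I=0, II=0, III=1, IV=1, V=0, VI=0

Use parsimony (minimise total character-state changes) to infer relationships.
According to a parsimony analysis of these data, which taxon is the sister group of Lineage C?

Lineage G

Character polarity is set by the outgroup: the derived state is whichever differs from the outgroup's state, so for II, III, VI the derived state is '0', and for the remaining characters it is '1'.
Only Lineage C, Lineage G, and Lineage U show the derived state '1' for I, supporting them as a clade.
II (derived state '0') is shared by all ingroup taxa — unites the whole ingroup.
III (derived state '0') is unique to Lineage Q (autapomorphy; uninformative for grouping).
IV (derived state '1') is shared by Lineage C, Lineage F, Lineage G, and Lineage U — a synapomorphy uniting that clade.
V: derived state '1' in Lineage C and Lineage G only — synapomorphy for {Lineage C, Lineage G}.
VI (derived state '0') is unique to Lineage F (autapomorphy; uninformative for grouping).
Most parsimonious ingroup topology: (((Lineage U,(Lineage G,Lineage C)),Lineage F),Lineage Q).
Lineage C and Lineage G form a cherry on this tree, so they are sister taxa.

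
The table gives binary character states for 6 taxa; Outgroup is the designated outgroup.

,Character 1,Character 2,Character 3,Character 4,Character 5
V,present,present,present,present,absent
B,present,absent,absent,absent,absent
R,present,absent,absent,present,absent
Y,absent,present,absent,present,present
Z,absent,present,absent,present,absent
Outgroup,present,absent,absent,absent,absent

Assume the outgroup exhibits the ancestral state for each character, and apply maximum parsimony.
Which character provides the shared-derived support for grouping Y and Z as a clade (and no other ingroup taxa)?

Character polarity is set by the outgroup: the derived state is whichever differs from the outgroup's state, so for Character 1 the derived state is 'absent', and for the remaining characters it is 'present'.
Only Y and Z show the derived state 'absent' for Character 1, supporting them as a clade.
Character 2: derived state 'present' in V, Y, and Z only — synapomorphy for {V, Y, Z}.
Character 3: derived state 'present' in V only — an autapomorphy, so it tells us nothing about relationships among taxa.
Character 4 (derived state 'present') is shared by R, V, Y, and Z — a synapomorphy uniting that clade.
Character 5: derived state 'present' in Y only — an autapomorphy, so it tells us nothing about relationships among taxa.
Most parsimonious ingroup topology: (((V,(Z,Y)),R),B).
The clade {Y, Z} is supported by Character 1: its derived state 'absent' occurs in exactly those taxa and in no other taxon (including the outgroup).

Character 1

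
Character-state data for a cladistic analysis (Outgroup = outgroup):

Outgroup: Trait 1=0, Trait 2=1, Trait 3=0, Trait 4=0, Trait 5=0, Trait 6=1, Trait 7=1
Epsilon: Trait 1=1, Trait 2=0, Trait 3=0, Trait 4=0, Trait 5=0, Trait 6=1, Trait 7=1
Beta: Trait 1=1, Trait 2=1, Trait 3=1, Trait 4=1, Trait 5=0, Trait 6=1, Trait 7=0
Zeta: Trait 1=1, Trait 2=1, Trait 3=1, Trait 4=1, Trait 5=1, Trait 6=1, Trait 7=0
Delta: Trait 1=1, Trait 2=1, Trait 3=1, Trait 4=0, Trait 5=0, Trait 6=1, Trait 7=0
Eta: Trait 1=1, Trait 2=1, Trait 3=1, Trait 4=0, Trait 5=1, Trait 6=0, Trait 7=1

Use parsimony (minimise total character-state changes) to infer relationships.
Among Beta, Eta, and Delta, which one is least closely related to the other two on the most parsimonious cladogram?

Eta

Character polarity is set by the outgroup: the derived state is whichever differs from the outgroup's state, so for Trait 2, Trait 6, Trait 7 the derived state is '0', and for the remaining characters it is '1'.
Trait 1 (derived state '1') is shared by all ingroup taxa — unites the whole ingroup.
Trait 2 (derived state '0') is unique to Epsilon (autapomorphy; uninformative for grouping).
Trait 3 (derived state '1') is shared by Beta, Delta, Eta, and Zeta — a synapomorphy uniting that clade.
Trait 4 (derived state '1') is shared by Beta and Zeta — a synapomorphy uniting that clade.
Trait 5 groups Eta and Zeta, which is incompatible with the clades supported by the remaining characters; treating it as convergent (homoplasy) costs fewer steps than any alternative tree.
Trait 6 (derived state '0') is unique to Eta (autapomorphy; uninformative for grouping).
Trait 7 (derived state '0') is shared by Beta, Delta, and Zeta — a synapomorphy uniting that clade.
Most parsimonious ingroup topology: (Epsilon,(((Beta,Zeta),Delta),Eta)).
Delta and Beta share a more recent common ancestor with each other than either does with Eta, so Eta is the least closely related of the three.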